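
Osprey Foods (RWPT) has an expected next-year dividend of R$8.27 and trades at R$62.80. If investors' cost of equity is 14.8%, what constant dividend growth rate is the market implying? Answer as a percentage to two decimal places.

1.63%

From P₀ = D₁/(r − g), the implied growth is g = r − D₁/P₀.
g = 0.148 − 8.27/62.80 = 0.148 − 0.13169 = 0.01631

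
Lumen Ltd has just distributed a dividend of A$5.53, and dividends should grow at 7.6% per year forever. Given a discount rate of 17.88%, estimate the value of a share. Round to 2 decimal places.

A$57.88

Gordon growth model: P₀ = D₁/(r − g). D₁ = 5.53 × (1 + 0.076) = 5.9503.
P₀ = 5.9503 / (0.1788 − 0.076) = 5.9503 / 0.1028 = 57.8821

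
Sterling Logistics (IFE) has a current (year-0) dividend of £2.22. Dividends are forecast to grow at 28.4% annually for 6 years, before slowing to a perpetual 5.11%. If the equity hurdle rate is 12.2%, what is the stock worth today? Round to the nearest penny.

Two-stage DDM. Project D₁…D_6 at 0.284, terminal growth 0.0511, discount at r = 0.122.
D_1 = 2.8505
D_2 = 3.6600
D_3 = 4.6995
D_4 = 6.0341
D_5 = 7.7478
D_6 = 9.9482
Terminal value at t=6: TV = D_7/(r−g) = 10.4565/(0.122−0.0511) = 147.4826
P₀ = 2.8505/(1+0.122)^1 + 3.6600/(1+0.122)^2 + 4.6995/(1+0.122)^3 + 6.0341/(1+0.122)^4 + 7.7478/(1+0.122)^5 + 9.9482/(1+0.122)^6 + 147.4826/(1+0.122)^6 = 95.8499

£95.85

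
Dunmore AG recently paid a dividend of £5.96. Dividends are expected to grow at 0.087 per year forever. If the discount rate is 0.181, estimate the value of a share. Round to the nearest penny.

Gordon growth model: P₀ = D₁/(r − g). D₁ = 5.96 × (1 + 0.087) = 6.4785.
P₀ = 6.4785 / (0.181 − 0.087) = 6.4785 / 0.094 = 68.9204

£68.92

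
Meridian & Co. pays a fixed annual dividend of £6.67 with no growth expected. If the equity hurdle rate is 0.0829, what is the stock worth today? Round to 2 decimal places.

Zero-growth DDM (perpetuity): P₀ = D/r = 6.67 / 0.0829 = 80.4584

£80.46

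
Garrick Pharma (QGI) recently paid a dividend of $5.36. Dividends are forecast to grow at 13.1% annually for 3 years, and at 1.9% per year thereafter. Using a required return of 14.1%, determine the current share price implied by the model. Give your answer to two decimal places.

$59.40

Two-stage DDM. Project D₁…D_3 at 0.131, terminal growth 0.019, discount at r = 0.141.
D_1 = 6.0622
D_2 = 6.8563
D_3 = 7.7545
Terminal value at t=3: TV = D_4/(r−g) = 7.9018/(0.141−0.019) = 64.7690
P₀ = 6.0622/(1+0.141)^1 + 6.8563/(1+0.141)^2 + 7.7545/(1+0.141)^3 + 64.7690/(1+0.141)^3 = 59.4021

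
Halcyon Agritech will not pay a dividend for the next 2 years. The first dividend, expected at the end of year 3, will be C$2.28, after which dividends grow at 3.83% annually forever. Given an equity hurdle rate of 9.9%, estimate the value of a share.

C$31.10

Deferred-dividend DDM. At t=2 the remaining stream is a growing perpetuity with first payment D_3 = 2.28.
V_2 = D_3/(r−g) = 2.28/(0.099−0.0383) = 37.5618
P₀ = V_2/(1+r)^2 = 37.5618/(1+0.099)^2 = 31.0993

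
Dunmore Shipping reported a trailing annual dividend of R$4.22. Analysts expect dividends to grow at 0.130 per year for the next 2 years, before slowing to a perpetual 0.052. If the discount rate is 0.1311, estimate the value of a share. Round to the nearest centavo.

Two-stage DDM. Project D₁…D_2 at 0.13, terminal growth 0.052, discount at r = 0.1311.
D_1 = 4.7686
D_2 = 5.3885
Terminal value at t=2: TV = D_3/(r−g) = 5.6687/(0.1311−0.052) = 71.6652
P₀ = 4.7686/(1+0.1311)^1 + 5.3885/(1+0.1311)^2 + 71.6652/(1+0.1311)^2 = 64.4430

R$64.44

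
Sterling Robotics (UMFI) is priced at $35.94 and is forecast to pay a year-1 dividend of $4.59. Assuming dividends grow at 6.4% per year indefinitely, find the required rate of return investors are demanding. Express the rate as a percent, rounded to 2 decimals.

19.17%

Rearranging the constant-growth DDM: r = D₁/P₀ + g.
r = 4.5900 / 35.94 + 0.064 = 0.12771 + 0.064 = 0.19171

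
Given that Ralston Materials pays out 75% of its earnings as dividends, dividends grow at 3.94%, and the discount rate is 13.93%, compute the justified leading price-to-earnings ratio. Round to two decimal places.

Justified leading P/E = b/(r−g) = 0.75/(0.1393−0.0394) = 7.5075

7.51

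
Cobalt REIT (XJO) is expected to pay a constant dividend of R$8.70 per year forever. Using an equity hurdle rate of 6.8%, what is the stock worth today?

R$127.94

Zero-growth DDM (perpetuity): P₀ = D/r = 8.70 / 0.068 = 127.9412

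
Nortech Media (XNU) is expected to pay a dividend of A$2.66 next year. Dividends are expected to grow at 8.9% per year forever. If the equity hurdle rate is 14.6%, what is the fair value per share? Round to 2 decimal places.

A$46.67

Gordon growth model: P₀ = D₁/(r − g), with D₁ = 2.66 given directly.
P₀ = 2.6600 / (0.146 − 0.089) = 2.6600 / 0.057 = 46.6667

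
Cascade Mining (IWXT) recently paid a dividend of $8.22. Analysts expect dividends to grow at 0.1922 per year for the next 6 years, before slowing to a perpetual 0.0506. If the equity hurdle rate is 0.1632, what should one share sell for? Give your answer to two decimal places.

Two-stage DDM. Project D₁…D_6 at 0.1922, terminal growth 0.0506, discount at r = 0.1632.
D_1 = 9.7999
D_2 = 11.6834
D_3 = 13.9290
D_4 = 16.6061
D_5 = 19.7978
D_6 = 23.6030
Terminal value at t=6: TV = D_7/(r−g) = 24.7973/(0.1632−0.0506) = 220.2244
P₀ = 9.7999/(1+0.1632)^1 + 11.6834/(1+0.1632)^2 + 13.9290/(1+0.1632)^3 + 16.6061/(1+0.1632)^4 + 19.7978/(1+0.1632)^5 + 23.6030/(1+0.1632)^6 + 220.2244/(1+0.1632)^6 = 142.7146

$142.71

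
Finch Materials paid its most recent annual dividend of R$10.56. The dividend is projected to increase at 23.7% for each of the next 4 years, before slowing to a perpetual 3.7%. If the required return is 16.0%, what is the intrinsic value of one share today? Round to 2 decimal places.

R$164.86

Two-stage DDM. Project D₁…D_4 at 0.237, terminal growth 0.037, discount at r = 0.16.
D_1 = 13.0627
D_2 = 16.1586
D_3 = 19.9882
D_4 = 24.7254
Terminal value at t=4: TV = D_5/(r−g) = 25.6402/(0.16−0.037) = 208.4569
P₀ = 13.0627/(1+0.16)^1 + 16.1586/(1+0.16)^2 + 19.9882/(1+0.16)^3 + 24.7254/(1+0.16)^4 + 208.4569/(1+0.16)^4 = 164.8595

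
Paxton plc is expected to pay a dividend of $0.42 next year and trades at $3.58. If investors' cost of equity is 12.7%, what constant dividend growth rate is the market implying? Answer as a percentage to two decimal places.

0.97%

From P₀ = D₁/(r − g), the implied growth is g = r − D₁/P₀.
g = 0.127 − 0.42/3.58 = 0.127 − 0.11732 = 0.00968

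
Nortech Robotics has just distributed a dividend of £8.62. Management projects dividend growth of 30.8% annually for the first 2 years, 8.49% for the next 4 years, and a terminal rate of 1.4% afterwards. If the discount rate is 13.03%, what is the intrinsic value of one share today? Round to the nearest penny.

Three-stage DDM. Project D₁…D_6; terminal Gordon value at t=6 with g = 0.014; discount at r = 0.1303.
D_1 = 11.2750
D_2 = 14.7476
D_3 = 15.9997
D_4 = 17.3581
D_5 = 18.8318
D_6 = 20.4306
TV_6 = 20.7167/(0.1303−0.014) = 178.1311
P₀ = Σ Dₜ/(1+r)ᵗ + TV_6/(1+r)^6 = 148.6619

£148.66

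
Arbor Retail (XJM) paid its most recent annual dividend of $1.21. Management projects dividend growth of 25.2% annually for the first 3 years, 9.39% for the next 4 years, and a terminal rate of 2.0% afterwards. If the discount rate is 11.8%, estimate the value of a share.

Three-stage DDM. Project D₁…D_7; terminal Gordon value at t=7 with g = 0.02; discount at r = 0.118.
D_1 = 1.5149
D_2 = 1.8967
D_3 = 2.3746
D_4 = 2.5976
D_5 = 2.8415
D_6 = 3.1084
D_7 = 3.4002
TV_7 = 3.4682/(0.118−0.02) = 35.3902
P₀ = Σ Dₜ/(1+r)ᵗ + TV_7/(1+r)^7 = 27.2208

$27.22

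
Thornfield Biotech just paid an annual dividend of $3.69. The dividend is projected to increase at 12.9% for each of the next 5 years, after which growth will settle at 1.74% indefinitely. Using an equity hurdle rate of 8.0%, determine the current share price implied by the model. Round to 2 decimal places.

Two-stage DDM. Project D₁…D_5 at 0.129, terminal growth 0.0174, discount at r = 0.08.
D_1 = 4.1660
D_2 = 4.7034
D_3 = 5.3102
D_4 = 5.9952
D_5 = 6.7686
Terminal value at t=5: TV = D_6/(r−g) = 6.8863/(0.08−0.0174) = 110.0053
P₀ = 4.1660/(1+0.08)^1 + 4.7034/(1+0.08)^2 + 5.3102/(1+0.08)^3 + 5.9952/(1+0.08)^4 + 6.7686/(1+0.08)^5 + 110.0053/(1+0.08)^5 = 95.9862

$95.99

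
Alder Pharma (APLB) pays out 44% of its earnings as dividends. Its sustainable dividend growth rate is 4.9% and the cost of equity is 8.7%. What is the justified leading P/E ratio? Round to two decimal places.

Justified leading P/E = b/(r−g) = 0.44/(0.087−0.049) = 11.5789

11.58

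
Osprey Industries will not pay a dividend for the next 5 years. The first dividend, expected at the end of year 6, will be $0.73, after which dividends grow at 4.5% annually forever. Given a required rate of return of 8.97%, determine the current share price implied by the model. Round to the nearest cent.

$10.63

Deferred-dividend DDM. At t=5 the remaining stream is a growing perpetuity with first payment D_6 = 0.73.
V_5 = D_6/(r−g) = 0.73/(0.0897−0.045) = 16.3311
P₀ = V_5/(1+r)^5 = 16.3311/(1+0.0897)^5 = 10.6287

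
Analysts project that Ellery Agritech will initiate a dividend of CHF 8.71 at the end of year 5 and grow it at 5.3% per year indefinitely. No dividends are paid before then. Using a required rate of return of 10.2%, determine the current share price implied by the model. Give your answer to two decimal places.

Deferred-dividend DDM. At t=4 the remaining stream is a growing perpetuity with first payment D_5 = 8.71.
V_4 = D_5/(r−g) = 8.71/(0.102−0.053) = 177.7551
P₀ = V_4/(1+r)^4 = 177.7551/(1+0.102)^4 = 120.5301

CHF 120.53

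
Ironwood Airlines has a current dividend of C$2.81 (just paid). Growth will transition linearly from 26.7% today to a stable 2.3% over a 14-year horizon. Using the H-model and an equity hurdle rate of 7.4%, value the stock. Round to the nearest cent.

H-model: P₀ = D₀[(1+g_L) + H(g_S−g_L)]/(r−g_L), with H = 14/2 = 7.
P₀ = 2.81 × [(1+0.023) + 7×(0.267−0.023)] / (0.074−0.023)
   = 2.81 × 2.7310 / 0.051 = 150.4727

C$150.47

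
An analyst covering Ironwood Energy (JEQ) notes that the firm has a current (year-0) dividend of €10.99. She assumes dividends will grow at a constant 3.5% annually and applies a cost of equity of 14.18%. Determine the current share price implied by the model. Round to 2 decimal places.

€106.50

Gordon growth model: P₀ = D₁/(r − g). D₁ = 10.99 × (1 + 0.035) = 11.3746.
P₀ = 11.3746 / (0.1418 − 0.035) = 11.3746 / 0.1068 = 106.5042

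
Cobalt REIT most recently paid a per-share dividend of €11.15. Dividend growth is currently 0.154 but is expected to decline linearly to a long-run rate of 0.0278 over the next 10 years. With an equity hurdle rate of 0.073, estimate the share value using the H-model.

H-model: P₀ = D₀[(1+g_L) + H(g_S−g_L)]/(r−g_L), with H = 10/2 = 5.
P₀ = 11.15 × [(1+0.0278) + 5×(0.154−0.0278)] / (0.073−0.0278)
   = 11.15 × 1.6588 / 0.0452 = 409.1951

€409.20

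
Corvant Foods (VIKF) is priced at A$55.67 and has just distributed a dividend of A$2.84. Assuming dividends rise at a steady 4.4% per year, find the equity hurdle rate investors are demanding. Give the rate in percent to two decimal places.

9.73%

Rearranging the constant-growth DDM: r = D₁/P₀ + g.
D₁ = 2.84 × (1 + 0.044) = 2.9650.
r = 2.9650 / 55.67 + 0.044 = 0.05326 + 0.044 = 0.09726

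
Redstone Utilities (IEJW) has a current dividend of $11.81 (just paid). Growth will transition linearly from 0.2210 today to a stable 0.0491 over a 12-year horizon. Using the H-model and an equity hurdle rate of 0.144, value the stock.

$258.91

H-model: P₀ = D₀[(1+g_L) + H(g_S−g_L)]/(r−g_L), with H = 12/2 = 6.
P₀ = 11.81 × [(1+0.0491) + 6×(0.221−0.0491)] / (0.144−0.0491)
   = 11.81 × 2.0805 / 0.0949 = 258.9115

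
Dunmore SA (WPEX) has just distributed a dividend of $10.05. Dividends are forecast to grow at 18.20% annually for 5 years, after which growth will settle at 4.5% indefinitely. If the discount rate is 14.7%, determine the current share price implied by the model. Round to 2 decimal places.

$174.70

Two-stage DDM. Project D₁…D_5 at 0.182, terminal growth 0.045, discount at r = 0.147.
D_1 = 11.8791
D_2 = 14.0411
D_3 = 16.5966
D_4 = 19.6172
D_5 = 23.1875
Terminal value at t=5: TV = D_6/(r−g) = 24.2309/(0.147−0.045) = 237.5579
P₀ = 11.8791/(1+0.147)^1 + 14.0411/(1+0.147)^2 + 16.5966/(1+0.147)^3 + 19.6172/(1+0.147)^4 + 23.1875/(1+0.147)^5 + 237.5579/(1+0.147)^5 = 174.7025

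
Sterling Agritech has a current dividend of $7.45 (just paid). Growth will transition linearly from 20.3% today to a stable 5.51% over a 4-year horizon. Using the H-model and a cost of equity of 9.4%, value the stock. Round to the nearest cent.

$258.72

H-model: P₀ = D₀[(1+g_L) + H(g_S−g_L)]/(r−g_L), with H = 4/2 = 2.
P₀ = 7.45 × [(1+0.0551) + 2×(0.203−0.0551)] / (0.094−0.0551)
   = 7.45 × 1.3509 / 0.0389 = 258.7199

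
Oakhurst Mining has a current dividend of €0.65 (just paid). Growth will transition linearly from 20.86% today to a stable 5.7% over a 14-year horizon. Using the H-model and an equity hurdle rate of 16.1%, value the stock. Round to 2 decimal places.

€13.24

H-model: P₀ = D₀[(1+g_L) + H(g_S−g_L)]/(r−g_L), with H = 14/2 = 7.
P₀ = 0.65 × [(1+0.057) + 7×(0.2086−0.057)] / (0.161−0.057)
   = 0.65 × 2.1182 / 0.104 = 13.2387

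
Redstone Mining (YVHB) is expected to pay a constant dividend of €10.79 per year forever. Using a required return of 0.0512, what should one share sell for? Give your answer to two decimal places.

€210.74

Zero-growth DDM (perpetuity): P₀ = D/r = 10.79 / 0.0512 = 210.7422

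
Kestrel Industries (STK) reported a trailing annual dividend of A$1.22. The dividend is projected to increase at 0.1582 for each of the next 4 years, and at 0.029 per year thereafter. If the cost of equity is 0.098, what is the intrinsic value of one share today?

A$28.11

Two-stage DDM. Project D₁…D_4 at 0.1582, terminal growth 0.029, discount at r = 0.098.
D_1 = 1.4130
D_2 = 1.6365
D_3 = 1.8954
D_4 = 2.1953
Terminal value at t=4: TV = D_5/(r−g) = 2.2590/(0.098−0.029) = 32.7386
P₀ = 1.4130/(1+0.098)^1 + 1.6365/(1+0.098)^2 + 1.8954/(1+0.098)^3 + 2.1953/(1+0.098)^4 + 32.7386/(1+0.098)^4 = 28.1109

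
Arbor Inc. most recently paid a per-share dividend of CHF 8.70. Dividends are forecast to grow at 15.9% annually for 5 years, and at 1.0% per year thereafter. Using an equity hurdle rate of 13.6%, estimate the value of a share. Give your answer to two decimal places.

CHF 123.30

Two-stage DDM. Project D₁…D_5 at 0.159, terminal growth 0.01, discount at r = 0.136.
D_1 = 10.0833
D_2 = 11.6865
D_3 = 13.5447
D_4 = 15.6983
D_5 = 18.1943
Terminal value at t=5: TV = D_6/(r−g) = 18.3763/(0.136−0.01) = 145.8436
P₀ = 10.0833/(1+0.136)^1 + 11.6865/(1+0.136)^2 + 13.5447/(1+0.136)^3 + 15.6983/(1+0.136)^4 + 18.1943/(1+0.136)^5 + 145.8436/(1+0.136)^5 = 123.3042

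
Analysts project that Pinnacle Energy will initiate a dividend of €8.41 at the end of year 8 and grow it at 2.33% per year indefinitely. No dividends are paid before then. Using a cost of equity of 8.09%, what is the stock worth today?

€84.70

Deferred-dividend DDM. At t=7 the remaining stream is a growing perpetuity with first payment D_8 = 8.41.
V_7 = D_8/(r−g) = 8.41/(0.0809−0.0233) = 146.0069
P₀ = V_7/(1+r)^7 = 146.0069/(1+0.0809)^7 = 84.6983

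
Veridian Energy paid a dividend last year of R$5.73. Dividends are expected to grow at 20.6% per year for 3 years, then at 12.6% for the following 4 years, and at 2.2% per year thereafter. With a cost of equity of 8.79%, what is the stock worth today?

Three-stage DDM. Project D₁…D_7; terminal Gordon value at t=7 with g = 0.022; discount at r = 0.0879.
D_1 = 6.9104
D_2 = 8.3339
D_3 = 10.0507
D_4 = 11.3171
D_5 = 12.7430
D_6 = 14.3487
D_7 = 16.1566
TV_7 = 16.5121/(0.0879−0.022) = 250.5622
P₀ = Σ Dₜ/(1+r)ᵗ + TV_7/(1+r)^7 = 194.1839

R$194.18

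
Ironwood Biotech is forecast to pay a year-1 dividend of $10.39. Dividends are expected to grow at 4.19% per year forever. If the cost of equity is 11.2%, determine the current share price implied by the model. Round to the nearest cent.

$148.22

Gordon growth model: P₀ = D₁/(r − g), with D₁ = 10.39 given directly.
P₀ = 10.3900 / (0.112 − 0.0419) = 10.3900 / 0.0701 = 148.2168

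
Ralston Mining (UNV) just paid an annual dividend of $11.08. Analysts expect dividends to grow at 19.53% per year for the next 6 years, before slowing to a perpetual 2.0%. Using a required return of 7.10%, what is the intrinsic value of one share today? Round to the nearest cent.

$527.61

Two-stage DDM. Project D₁…D_6 at 0.1953, terminal growth 0.02, discount at r = 0.071.
D_1 = 13.2439
D_2 = 15.8305
D_3 = 18.9222
D_4 = 22.6176
D_5 = 27.0349
D_6 = 32.3148
Terminal value at t=6: TV = D_7/(r−g) = 32.9611/(0.071−0.02) = 646.2957
P₀ = 13.2439/(1+0.071)^1 + 15.8305/(1+0.071)^2 + 18.9222/(1+0.071)^3 + 22.6176/(1+0.071)^4 + 27.0349/(1+0.071)^5 + 32.3148/(1+0.071)^6 + 646.2957/(1+0.071)^6 = 527.6056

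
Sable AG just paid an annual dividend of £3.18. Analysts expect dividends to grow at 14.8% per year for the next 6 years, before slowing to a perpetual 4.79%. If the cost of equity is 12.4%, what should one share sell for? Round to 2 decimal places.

£70.26

Two-stage DDM. Project D₁…D_6 at 0.148, terminal growth 0.0479, discount at r = 0.124.
D_1 = 3.6506
D_2 = 4.1909
D_3 = 4.8112
D_4 = 5.5232
D_5 = 6.3407
D_6 = 7.2791
Terminal value at t=6: TV = D_7/(r−g) = 7.6278/(0.124−0.0479) = 100.2337
P₀ = 3.6506/(1+0.124)^1 + 4.1909/(1+0.124)^2 + 4.8112/(1+0.124)^3 + 5.5232/(1+0.124)^4 + 6.3407/(1+0.124)^5 + 7.2791/(1+0.124)^6 + 100.2337/(1+0.124)^6 = 70.2645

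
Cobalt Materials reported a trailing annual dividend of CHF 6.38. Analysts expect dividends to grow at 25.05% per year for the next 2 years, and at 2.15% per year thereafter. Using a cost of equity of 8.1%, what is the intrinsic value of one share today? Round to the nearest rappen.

Two-stage DDM. Project D₁…D_2 at 0.2505, terminal growth 0.0215, discount at r = 0.081.
D_1 = 7.9782
D_2 = 9.9767
Terminal value at t=2: TV = D_3/(r−g) = 10.1912/(0.081−0.0215) = 171.2811
P₀ = 7.9782/(1+0.081)^1 + 9.9767/(1+0.081)^2 + 171.2811/(1+0.081)^2 = 162.4924

CHF 162.49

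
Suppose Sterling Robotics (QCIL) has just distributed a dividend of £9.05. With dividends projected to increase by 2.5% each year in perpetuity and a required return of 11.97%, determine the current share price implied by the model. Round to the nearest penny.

£97.95

Gordon growth model: P₀ = D₁/(r − g). D₁ = 9.05 × (1 + 0.025) = 9.2762.
P₀ = 9.2762 / (0.1197 − 0.025) = 9.2762 / 0.0947 = 97.9541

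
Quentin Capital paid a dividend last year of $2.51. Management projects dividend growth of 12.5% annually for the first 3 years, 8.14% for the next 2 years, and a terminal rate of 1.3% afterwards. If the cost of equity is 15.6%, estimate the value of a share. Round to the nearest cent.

Three-stage DDM. Project D₁…D_5; terminal Gordon value at t=5 with g = 0.013; discount at r = 0.156.
D_1 = 2.8237
D_2 = 3.1767
D_3 = 3.5738
D_4 = 3.8647
D_5 = 4.1793
TV_5 = 4.2336/(0.156−0.013) = 29.6058
P₀ = Σ Dₜ/(1+r)ᵗ + TV_5/(1+r)^5 = 25.6632

$25.66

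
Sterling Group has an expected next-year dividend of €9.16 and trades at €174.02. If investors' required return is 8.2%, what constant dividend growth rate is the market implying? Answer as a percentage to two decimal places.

From P₀ = D₁/(r − g), the implied growth is g = r − D₁/P₀.
g = 0.082 − 9.16/174.02 = 0.082 − 0.05264 = 0.02936

2.94%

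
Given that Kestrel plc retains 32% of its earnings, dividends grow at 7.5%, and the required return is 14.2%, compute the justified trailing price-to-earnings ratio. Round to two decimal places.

10.91

Payout ratio b = 1 − 0.32 = 0.68.
Justified trailing P/E = b(1+g)/(r−g) = 0.68×(1+0.075)/(0.142−0.075) = 10.9104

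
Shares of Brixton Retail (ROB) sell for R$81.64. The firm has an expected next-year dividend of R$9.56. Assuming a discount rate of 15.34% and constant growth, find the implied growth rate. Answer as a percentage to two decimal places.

3.63%

From P₀ = D₁/(r − g), the implied growth is g = r − D₁/P₀.
g = 0.1534 − 9.56/81.64 = 0.1534 − 0.11710 = 0.03630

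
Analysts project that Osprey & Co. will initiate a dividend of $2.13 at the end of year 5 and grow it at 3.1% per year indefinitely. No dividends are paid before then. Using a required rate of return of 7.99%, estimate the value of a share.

$32.03

Deferred-dividend DDM. At t=4 the remaining stream is a growing perpetuity with first payment D_5 = 2.13.
V_4 = D_5/(r−g) = 2.13/(0.0799−0.031) = 43.5583
P₀ = V_4/(1+r)^4 = 43.5583/(1+0.0799)^4 = 32.0285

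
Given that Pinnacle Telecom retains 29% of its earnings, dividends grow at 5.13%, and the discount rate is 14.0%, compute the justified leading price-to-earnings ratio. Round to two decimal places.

Payout ratio b = 1 − 0.29 = 0.71.
Justified leading P/E = b/(r−g) = 0.71/(0.14−0.0513) = 8.0045

8.00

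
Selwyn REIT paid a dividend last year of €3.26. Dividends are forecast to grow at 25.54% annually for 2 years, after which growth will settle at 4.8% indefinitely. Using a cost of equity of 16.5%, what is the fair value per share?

Two-stage DDM. Project D₁…D_2 at 0.2554, terminal growth 0.048, discount at r = 0.165.
D_1 = 4.0926
D_2 = 5.1379
Terminal value at t=2: TV = D_3/(r−g) = 5.3845/(0.165−0.048) = 46.0211
P₀ = 4.0926/(1+0.165)^1 + 5.1379/(1+0.165)^2 + 46.0211/(1+0.165)^2 = 41.2068

€41.21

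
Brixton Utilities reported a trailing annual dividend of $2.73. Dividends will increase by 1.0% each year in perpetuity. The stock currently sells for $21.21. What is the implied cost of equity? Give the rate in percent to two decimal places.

Rearranging the constant-growth DDM: r = D₁/P₀ + g.
D₁ = 2.73 × (1 + 0.01) = 2.7573.
r = 2.7573 / 21.21 + 0.01 = 0.13000 + 0.01 = 0.14000

14.00%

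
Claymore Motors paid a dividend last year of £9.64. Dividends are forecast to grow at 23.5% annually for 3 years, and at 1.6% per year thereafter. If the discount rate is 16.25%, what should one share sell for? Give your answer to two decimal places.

Two-stage DDM. Project D₁…D_3 at 0.235, terminal growth 0.016, discount at r = 0.1625.
D_1 = 11.9054
D_2 = 14.7032
D_3 = 18.1584
Terminal value at t=3: TV = D_4/(r−g) = 18.4489/(0.1625−0.016) = 125.9314
P₀ = 11.9054/(1+0.1625)^1 + 14.7032/(1+0.1625)^2 + 18.1584/(1+0.1625)^3 + 125.9314/(1+0.1625)^3 = 112.8391

£112.84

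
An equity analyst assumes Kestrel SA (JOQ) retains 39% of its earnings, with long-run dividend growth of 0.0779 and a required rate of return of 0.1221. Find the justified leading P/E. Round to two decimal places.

Payout ratio b = 1 − 0.39 = 0.61.
Justified leading P/E = b/(r−g) = 0.61/(0.1221−0.0779) = 13.8009

13.80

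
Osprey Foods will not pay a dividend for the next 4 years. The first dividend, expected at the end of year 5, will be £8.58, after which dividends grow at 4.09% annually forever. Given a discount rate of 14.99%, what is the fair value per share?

£45.02

Deferred-dividend DDM. At t=4 the remaining stream is a growing perpetuity with first payment D_5 = 8.58.
V_4 = D_5/(r−g) = 8.58/(0.1499−0.0409) = 78.7156
P₀ = V_4/(1+r)^4 = 78.7156/(1+0.1499)^4 = 45.0216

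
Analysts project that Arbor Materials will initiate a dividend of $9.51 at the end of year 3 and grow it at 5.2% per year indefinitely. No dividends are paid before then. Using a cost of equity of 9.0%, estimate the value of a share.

Deferred-dividend DDM. At t=2 the remaining stream is a growing perpetuity with first payment D_3 = 9.51.
V_2 = D_3/(r−g) = 9.51/(0.09−0.052) = 250.2632
P₀ = V_2/(1+r)^2 = 250.2632/(1+0.09)^2 = 210.6415

$210.64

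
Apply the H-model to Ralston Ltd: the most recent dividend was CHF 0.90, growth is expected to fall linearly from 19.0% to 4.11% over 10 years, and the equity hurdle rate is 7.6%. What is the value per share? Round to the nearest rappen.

CHF 46.05

H-model: P₀ = D₀[(1+g_L) + H(g_S−g_L)]/(r−g_L), with H = 10/2 = 5.
P₀ = 0.90 × [(1+0.0411) + 5×(0.19−0.0411)] / (0.076−0.0411)
   = 0.90 × 1.7856 / 0.0349 = 46.0470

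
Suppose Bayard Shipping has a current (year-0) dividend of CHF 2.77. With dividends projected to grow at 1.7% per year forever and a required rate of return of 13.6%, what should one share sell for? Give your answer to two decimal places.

CHF 23.67

Gordon growth model: P₀ = D₁/(r − g). D₁ = 2.77 × (1 + 0.017) = 2.8171.
P₀ = 2.8171 / (0.136 − 0.017) = 2.8171 / 0.119 = 23.6730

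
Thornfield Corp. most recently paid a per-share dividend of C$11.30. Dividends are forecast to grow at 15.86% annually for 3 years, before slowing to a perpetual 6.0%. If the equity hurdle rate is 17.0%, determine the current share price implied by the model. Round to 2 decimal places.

C$138.98

Two-stage DDM. Project D₁…D_3 at 0.1586, terminal growth 0.06, discount at r = 0.17.
D_1 = 13.0922
D_2 = 15.1686
D_3 = 17.5743
Terminal value at t=3: TV = D_4/(r−g) = 18.6288/(0.17−0.06) = 169.3527
P₀ = 13.0922/(1+0.17)^1 + 15.1686/(1+0.17)^2 + 17.5743/(1+0.17)^3 + 169.3527/(1+0.17)^3 = 138.9825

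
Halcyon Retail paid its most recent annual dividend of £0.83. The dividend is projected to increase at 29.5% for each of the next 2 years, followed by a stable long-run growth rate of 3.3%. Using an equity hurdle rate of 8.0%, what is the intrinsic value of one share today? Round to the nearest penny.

Two-stage DDM. Project D₁…D_2 at 0.295, terminal growth 0.033, discount at r = 0.08.
D_1 = 1.0748
D_2 = 1.3919
Terminal value at t=2: TV = D_3/(r−g) = 1.4379/(0.08−0.033) = 30.5929
P₀ = 1.0748/(1+0.08)^1 + 1.3919/(1+0.08)^2 + 30.5929/(1+0.08)^2 = 28.4170

£28.42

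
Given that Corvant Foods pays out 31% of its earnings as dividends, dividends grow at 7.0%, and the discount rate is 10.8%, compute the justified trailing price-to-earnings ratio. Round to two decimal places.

Justified trailing P/E = b(1+g)/(r−g) = 0.31×(1+0.07)/(0.108−0.07) = 8.7289

8.73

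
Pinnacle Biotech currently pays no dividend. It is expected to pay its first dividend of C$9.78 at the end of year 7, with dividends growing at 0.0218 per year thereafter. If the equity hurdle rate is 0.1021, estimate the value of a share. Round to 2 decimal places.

C$67.97

Deferred-dividend DDM. At t=6 the remaining stream is a growing perpetuity with first payment D_7 = 9.78.
V_6 = D_7/(r−g) = 9.78/(0.1021−0.0218) = 121.7933
P₀ = V_6/(1+r)^6 = 121.7933/(1+0.1021)^6 = 67.9669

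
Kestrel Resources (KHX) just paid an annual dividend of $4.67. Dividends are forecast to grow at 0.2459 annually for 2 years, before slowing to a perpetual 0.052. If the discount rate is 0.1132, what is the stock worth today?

$111.63

Two-stage DDM. Project D₁…D_2 at 0.2459, terminal growth 0.052, discount at r = 0.1132.
D_1 = 5.8184
D_2 = 7.2491
Terminal value at t=2: TV = D_3/(r−g) = 7.6260/(0.1132−0.052) = 124.6085
P₀ = 5.8184/(1+0.1132)^1 + 7.2491/(1+0.1132)^2 + 124.6085/(1+0.1132)^2 = 111.6309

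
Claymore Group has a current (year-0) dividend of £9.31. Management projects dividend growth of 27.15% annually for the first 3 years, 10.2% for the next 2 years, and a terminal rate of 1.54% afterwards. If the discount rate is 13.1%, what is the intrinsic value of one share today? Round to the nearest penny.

Three-stage DDM. Project D₁…D_5; terminal Gordon value at t=5 with g = 0.0154; discount at r = 0.131.
D_1 = 11.8377
D_2 = 15.0516
D_3 = 19.1381
D_4 = 21.0902
D_5 = 23.2414
TV_5 = 23.5993/(0.131−0.0154) = 204.1462
P₀ = Σ Dₜ/(1+r)ᵗ + TV_5/(1+r)^5 = 171.2234

£171.22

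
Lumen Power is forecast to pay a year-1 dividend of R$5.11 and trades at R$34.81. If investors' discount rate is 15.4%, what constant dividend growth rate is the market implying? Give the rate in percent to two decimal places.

From P₀ = D₁/(r − g), the implied growth is g = r − D₁/P₀.
g = 0.154 − 5.11/34.81 = 0.154 − 0.14680 = 0.00720

0.72%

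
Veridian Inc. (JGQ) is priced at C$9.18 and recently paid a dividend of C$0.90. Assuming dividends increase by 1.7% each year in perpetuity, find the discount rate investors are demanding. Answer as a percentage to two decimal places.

Rearranging the constant-growth DDM: r = D₁/P₀ + g.
D₁ = 0.90 × (1 + 0.017) = 0.9153.
r = 0.9153 / 9.18 + 0.017 = 0.09971 + 0.017 = 0.11671

11.67%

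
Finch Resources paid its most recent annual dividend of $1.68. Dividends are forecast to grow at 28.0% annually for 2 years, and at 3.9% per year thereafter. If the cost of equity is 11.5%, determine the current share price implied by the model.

Two-stage DDM. Project D₁…D_2 at 0.28, terminal growth 0.039, discount at r = 0.115.
D_1 = 2.1504
D_2 = 2.7525
Terminal value at t=2: TV = D_3/(r−g) = 2.8599/(0.115−0.039) = 37.6297
P₀ = 2.1504/(1+0.115)^1 + 2.7525/(1+0.115)^2 + 37.6297/(1+0.115)^2 = 34.4105

$34.41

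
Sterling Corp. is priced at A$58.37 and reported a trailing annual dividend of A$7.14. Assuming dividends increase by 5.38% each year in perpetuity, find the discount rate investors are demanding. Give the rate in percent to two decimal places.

18.27%

Rearranging the constant-growth DDM: r = D₁/P₀ + g.
D₁ = 7.14 × (1 + 0.0538) = 7.5241.
r = 7.5241 / 58.37 + 0.0538 = 0.12890 + 0.0538 = 0.18270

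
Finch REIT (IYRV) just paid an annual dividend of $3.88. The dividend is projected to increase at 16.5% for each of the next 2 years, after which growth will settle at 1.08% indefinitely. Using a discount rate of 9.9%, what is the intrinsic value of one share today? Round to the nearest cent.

$58.44

Two-stage DDM. Project D₁…D_2 at 0.165, terminal growth 0.0108, discount at r = 0.099.
D_1 = 4.5202
D_2 = 5.2660
Terminal value at t=2: TV = D_3/(r−g) = 5.3229/(0.099−0.0108) = 60.3504
P₀ = 4.5202/(1+0.099)^1 + 5.2660/(1+0.099)^2 + 60.3504/(1+0.099)^2 = 58.4402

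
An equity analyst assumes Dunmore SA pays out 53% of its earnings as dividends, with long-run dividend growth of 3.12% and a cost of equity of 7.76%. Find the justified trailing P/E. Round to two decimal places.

11.78

Justified trailing P/E = b(1+g)/(r−g) = 0.53×(1+0.0312)/(0.0776−0.0312) = 11.7788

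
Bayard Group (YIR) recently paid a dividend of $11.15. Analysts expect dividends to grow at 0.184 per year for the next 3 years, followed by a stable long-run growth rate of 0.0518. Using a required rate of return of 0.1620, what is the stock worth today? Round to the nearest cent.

Two-stage DDM. Project D₁…D_3 at 0.184, terminal growth 0.0518, discount at r = 0.162.
D_1 = 13.2016
D_2 = 15.6307
D_3 = 18.5067
Terminal value at t=3: TV = D_4/(r−g) = 19.4654/(0.162−0.0518) = 176.6369
P₀ = 13.2016/(1+0.162)^1 + 15.6307/(1+0.162)^2 + 18.5067/(1+0.162)^3 + 176.6369/(1+0.162)^3 = 147.3132

$147.31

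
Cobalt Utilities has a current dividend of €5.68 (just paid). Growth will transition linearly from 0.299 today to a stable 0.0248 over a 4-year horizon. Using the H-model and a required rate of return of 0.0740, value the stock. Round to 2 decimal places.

H-model: P₀ = D₀[(1+g_L) + H(g_S−g_L)]/(r−g_L), with H = 4/2 = 2.
P₀ = 5.68 × [(1+0.0248) + 2×(0.299−0.0248)] / (0.074−0.0248)
   = 5.68 × 1.5732 / 0.0492 = 181.6215

€181.62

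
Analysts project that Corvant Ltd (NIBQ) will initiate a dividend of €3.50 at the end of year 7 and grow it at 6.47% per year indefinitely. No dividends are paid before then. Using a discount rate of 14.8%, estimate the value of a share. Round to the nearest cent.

Deferred-dividend DDM. At t=6 the remaining stream is a growing perpetuity with first payment D_7 = 3.50.
V_6 = D_7/(r−g) = 3.50/(0.148−0.0647) = 42.0168
P₀ = V_6/(1+r)^6 = 42.0168/(1+0.148)^6 = 18.3557

€18.36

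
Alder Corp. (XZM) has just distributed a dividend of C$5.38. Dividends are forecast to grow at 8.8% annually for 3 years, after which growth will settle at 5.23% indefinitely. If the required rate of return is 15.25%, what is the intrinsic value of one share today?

Two-stage DDM. Project D₁…D_3 at 0.088, terminal growth 0.0523, discount at r = 0.1525.
D_1 = 5.8534
D_2 = 6.3685
D_3 = 6.9290
Terminal value at t=3: TV = D_4/(r−g) = 7.2914/(0.1525−0.0523) = 72.7681
P₀ = 5.8534/(1+0.1525)^1 + 6.3685/(1+0.1525)^2 + 6.9290/(1+0.1525)^3 + 72.7681/(1+0.1525)^3 = 61.9354

C$61.94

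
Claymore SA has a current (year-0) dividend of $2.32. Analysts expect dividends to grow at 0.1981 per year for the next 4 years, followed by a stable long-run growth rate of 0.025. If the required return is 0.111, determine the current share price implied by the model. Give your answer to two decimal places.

Two-stage DDM. Project D₁…D_4 at 0.1981, terminal growth 0.025, discount at r = 0.111.
D_1 = 2.7796
D_2 = 3.3302
D_3 = 3.9899
D_4 = 4.7804
Terminal value at t=4: TV = D_5/(r−g) = 4.8999/(0.111−0.025) = 56.9752
P₀ = 2.7796/(1+0.111)^1 + 3.3302/(1+0.111)^2 + 3.9899/(1+0.111)^3 + 4.7804/(1+0.111)^4 + 56.9752/(1+0.111)^4 = 48.6435

$48.64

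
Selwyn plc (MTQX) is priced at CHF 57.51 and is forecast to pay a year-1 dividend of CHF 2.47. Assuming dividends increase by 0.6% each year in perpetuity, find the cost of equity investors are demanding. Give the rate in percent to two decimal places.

4.89%

Rearranging the constant-growth DDM: r = D₁/P₀ + g.
r = 2.4700 / 57.51 + 0.006 = 0.04295 + 0.006 = 0.04895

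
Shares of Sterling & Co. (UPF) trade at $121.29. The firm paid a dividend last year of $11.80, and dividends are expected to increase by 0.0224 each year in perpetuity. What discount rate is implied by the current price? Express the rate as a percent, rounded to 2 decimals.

Rearranging the constant-growth DDM: r = D₁/P₀ + g.
D₁ = 11.80 × (1 + 0.0224) = 12.0643.
r = 12.0643 / 121.29 + 0.0224 = 0.09947 + 0.0224 = 0.12187

12.19%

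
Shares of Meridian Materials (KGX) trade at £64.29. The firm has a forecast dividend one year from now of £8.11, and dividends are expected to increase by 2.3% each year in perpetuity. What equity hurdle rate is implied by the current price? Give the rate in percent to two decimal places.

14.91%

Rearranging the constant-growth DDM: r = D₁/P₀ + g.
r = 8.1100 / 64.29 + 0.023 = 0.12615 + 0.023 = 0.14915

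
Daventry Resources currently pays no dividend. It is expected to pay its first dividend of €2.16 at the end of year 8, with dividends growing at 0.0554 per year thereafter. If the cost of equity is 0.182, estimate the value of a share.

Deferred-dividend DDM. At t=7 the remaining stream is a growing perpetuity with first payment D_8 = 2.16.
V_7 = D_8/(r−g) = 2.16/(0.182−0.0554) = 17.0616
P₀ = V_7/(1+r)^7 = 17.0616/(1+0.182)^7 = 5.2929

€5.29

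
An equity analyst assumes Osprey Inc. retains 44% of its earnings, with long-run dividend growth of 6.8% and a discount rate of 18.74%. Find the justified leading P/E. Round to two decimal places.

Payout ratio b = 1 − 0.44 = 0.56.
Justified leading P/E = b/(r−g) = 0.56/(0.1874−0.068) = 4.6901

4.69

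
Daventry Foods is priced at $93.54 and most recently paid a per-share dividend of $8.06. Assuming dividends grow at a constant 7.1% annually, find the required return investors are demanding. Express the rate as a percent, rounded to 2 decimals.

Rearranging the constant-growth DDM: r = D₁/P₀ + g.
D₁ = 8.06 × (1 + 0.071) = 8.6323.
r = 8.6323 / 93.54 + 0.071 = 0.09228 + 0.071 = 0.16328

16.33%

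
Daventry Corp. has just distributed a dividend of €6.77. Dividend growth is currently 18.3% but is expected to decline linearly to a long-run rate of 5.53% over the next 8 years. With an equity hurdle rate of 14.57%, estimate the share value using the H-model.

€117.28

H-model: P₀ = D₀[(1+g_L) + H(g_S−g_L)]/(r−g_L), with H = 8/2 = 4.
P₀ = 6.77 × [(1+0.0553) + 4×(0.183−0.0553)] / (0.1457−0.0553)
   = 6.77 × 1.5661 / 0.0904 = 117.2843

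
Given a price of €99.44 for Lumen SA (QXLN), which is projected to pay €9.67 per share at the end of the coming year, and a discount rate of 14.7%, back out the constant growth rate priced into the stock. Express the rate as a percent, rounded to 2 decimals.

4.98%

From P₀ = D₁/(r − g), the implied growth is g = r − D₁/P₀.
g = 0.147 − 9.67/99.44 = 0.147 − 0.09724 = 0.04976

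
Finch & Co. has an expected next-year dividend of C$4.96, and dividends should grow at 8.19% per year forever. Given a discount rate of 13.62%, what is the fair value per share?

C$91.34

Gordon growth model: P₀ = D₁/(r − g), with D₁ = 4.96 given directly.
P₀ = 4.9600 / (0.1362 − 0.0819) = 4.9600 / 0.0543 = 91.3444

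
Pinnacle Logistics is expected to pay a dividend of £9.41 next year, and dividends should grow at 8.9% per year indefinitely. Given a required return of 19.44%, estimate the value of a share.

£89.28

Gordon growth model: P₀ = D₁/(r − g), with D₁ = 9.41 given directly.
P₀ = 9.4100 / (0.1944 − 0.089) = 9.4100 / 0.1054 = 89.2789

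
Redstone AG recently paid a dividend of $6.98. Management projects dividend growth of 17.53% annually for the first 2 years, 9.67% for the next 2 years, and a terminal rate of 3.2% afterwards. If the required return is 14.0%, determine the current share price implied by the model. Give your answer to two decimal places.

$94.23

Three-stage DDM. Project D₁…D_4; terminal Gordon value at t=4 with g = 0.032; discount at r = 0.14.
D_1 = 8.2036
D_2 = 9.6417
D_3 = 10.5740
D_4 = 11.5965
TV_4 = 11.9676/(0.14−0.032) = 110.8114
P₀ = Σ Dₜ/(1+r)ᵗ + TV_4/(1+r)^4 = 94.2276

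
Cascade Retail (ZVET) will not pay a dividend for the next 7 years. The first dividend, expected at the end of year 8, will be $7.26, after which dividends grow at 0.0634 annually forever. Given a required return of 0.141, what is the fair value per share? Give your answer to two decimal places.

Deferred-dividend DDM. At t=7 the remaining stream is a growing perpetuity with first payment D_8 = 7.26.
V_7 = D_8/(r−g) = 7.26/(0.141−0.0634) = 93.5567
P₀ = V_7/(1+r)^7 = 93.5567/(1+0.141)^7 = 37.1600

$37.16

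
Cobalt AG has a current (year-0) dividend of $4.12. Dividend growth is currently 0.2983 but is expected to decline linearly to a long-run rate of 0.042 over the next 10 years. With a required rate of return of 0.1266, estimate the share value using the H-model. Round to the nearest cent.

$113.15

H-model: P₀ = D₀[(1+g_L) + H(g_S−g_L)]/(r−g_L), with H = 10/2 = 5.
P₀ = 4.12 × [(1+0.042) + 5×(0.2983−0.042)] / (0.1266−0.042)
   = 4.12 × 2.3235 / 0.0846 = 113.1539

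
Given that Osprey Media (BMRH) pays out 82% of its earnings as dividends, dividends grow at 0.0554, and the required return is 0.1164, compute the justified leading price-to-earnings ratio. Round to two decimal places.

13.44

Justified leading P/E = b/(r−g) = 0.82/(0.1164−0.0554) = 13.4426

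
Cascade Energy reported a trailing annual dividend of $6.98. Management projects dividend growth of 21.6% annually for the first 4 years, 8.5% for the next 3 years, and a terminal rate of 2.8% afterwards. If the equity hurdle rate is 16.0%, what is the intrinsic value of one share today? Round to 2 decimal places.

Three-stage DDM. Project D₁…D_7; terminal Gordon value at t=7 with g = 0.028; discount at r = 0.16.
D_1 = 8.4877
D_2 = 10.3210
D_3 = 12.5504
D_4 = 15.2612
D_5 = 16.5584
D_6 = 17.9659
D_7 = 19.4930
TV_7 = 20.0388/(0.16−0.028) = 151.8092
P₀ = Σ Dₜ/(1+r)ᵗ + TV_7/(1+r)^7 = 107.3257

$107.33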